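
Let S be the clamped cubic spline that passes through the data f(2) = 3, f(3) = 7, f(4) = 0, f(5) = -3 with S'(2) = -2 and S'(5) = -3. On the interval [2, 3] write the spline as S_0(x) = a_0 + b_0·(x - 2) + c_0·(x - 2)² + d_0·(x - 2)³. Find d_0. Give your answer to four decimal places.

Put σ_i = S'' at the i-th knot. Here h = (1, 1, 1) and Δ = (4, -7, -3), so the interior equations h_(i-1)·σ_(i-1) + 2(h_(i-1)+h_i)·σ_i + h_i·σ_(i+1) = 6(Δ_i − Δ_(i-1)) read
  1·σ_0 + 4·σ_1 + 1·σ_2 = 6(Δ_1 - Δ_0) = -66
  1·σ_1 + 4·σ_2 + 1·σ_3 = 6(Δ_2 - Δ_1) = 24
Clamped end conditions give two more equations: 2h_0·σ_0 + h_0·σ_1 = 6(Δ_0 - S'(2)) = 36 and h_2·σ_2 + 2h_2·σ_3 = 6(S'(5) - Δ_2) = 0.
Hence σ_0 = 482/15, σ_1 = -424/15, σ_2 = 224/15, σ_3 = -112/15.
On [2, 3], with S_0(x) = a_0 + b_0·(x - 2) + c_0·(x - 2)² + d_0·(x - 2)³: c_0 = σ_0/2 = 241/15, d_0 = (σ_1 - σ_0)/(6h_0) = -151/15, b_0 = Δ_0 - h_0(2σ_0 + σ_1)/6 = -2.

-10.0667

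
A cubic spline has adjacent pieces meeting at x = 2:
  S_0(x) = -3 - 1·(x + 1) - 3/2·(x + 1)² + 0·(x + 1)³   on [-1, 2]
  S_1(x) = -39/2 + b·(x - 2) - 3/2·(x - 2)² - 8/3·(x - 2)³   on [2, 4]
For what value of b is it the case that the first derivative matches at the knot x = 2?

-10

S_0'(x) = -1 - 3·(x + 1) + 0·(x + 1)², so S_0'(2) = -10. On the right, S_1'(2) = b, so b = -10.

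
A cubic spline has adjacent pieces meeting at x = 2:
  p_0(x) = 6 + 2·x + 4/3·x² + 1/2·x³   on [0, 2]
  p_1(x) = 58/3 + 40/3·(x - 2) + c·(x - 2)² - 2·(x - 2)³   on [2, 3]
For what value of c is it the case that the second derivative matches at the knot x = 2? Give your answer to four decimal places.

4.3333

p_0''(x) = 8/3 + 3·x, so p_0''(2) = 26/3. On the right, p_1''(2) = 2c, so c = 13/3.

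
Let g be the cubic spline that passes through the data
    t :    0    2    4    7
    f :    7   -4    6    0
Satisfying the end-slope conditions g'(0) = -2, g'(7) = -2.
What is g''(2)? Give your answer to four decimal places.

12.7703

Let M_i = g''(x_i). Step sizes h_i = 2, 2, 3; slopes of the chords Δ_i = (y_(i+1) - y_i)/h_i = -11/2, 5, -2.
  2·M_0 + 8·M_1 + 2·M_2 = 6(Δ_1 - Δ_0) = 63
  2·M_1 + 10·M_2 + 3·M_3 = 6(Δ_2 - Δ_1) = -42
Clamped end conditions give two more equations: 2h_0·M_0 + h_0·M_1 = 6(Δ_0 - g'(0)) = -21 and h_2·M_2 + 2h_2·M_3 = 6(g'(7) - Δ_2) = 0.
Solving the tridiagonal system: M_0 = -861/74, M_1 = 945/74, M_2 = -294/37, M_3 = 147/37.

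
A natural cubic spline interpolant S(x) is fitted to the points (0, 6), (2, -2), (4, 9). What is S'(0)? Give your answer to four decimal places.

Put M_i = S'' at the i-th knot. Here h = (2, 2) and Δ = (-4, 11/2), so the interior equations h_(i-1)·M_(i-1) + 2(h_(i-1)+h_i)·M_i + h_i·M_(i+1) = 6(Δ_i − Δ_(i-1)) read
  2·M_0 + 8·M_1 + 2·M_2 = 6(Δ_1 - Δ_0) = 57
Natural end conditions: M_0 = M_2 = 0.
Forward elimination and back-substitution give M_0 = 0, M_1 = 57/8, M_2 = 0.
On [0, 2], S'(x) = b_0 + 2c_0·x + 3d_0·x² with b_0 = Δ_0 - h_0(2M_0 + M_1)/6 = -51/8, c_0 = M_0/2 = 0, d_0 = (M_1 - M_0)/(6h_0) = 19/32. So S'(0) = -51/8.

-6.3750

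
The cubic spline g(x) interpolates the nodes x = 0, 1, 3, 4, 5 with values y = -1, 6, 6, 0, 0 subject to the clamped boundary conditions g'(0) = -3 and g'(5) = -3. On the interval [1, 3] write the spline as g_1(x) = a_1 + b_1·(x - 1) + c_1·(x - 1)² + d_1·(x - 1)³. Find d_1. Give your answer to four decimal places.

With M_i denoting the second derivative at x_i, h_i = 1, 2, 1, 1, and Δ_i = (y_(i+1) − y_i)/h_i = 7, 0, -6, 0:
  1·M_0 + 6·M_1 + 2·M_2 = 6(Δ_1 - Δ_0) = -42
  2·M_1 + 6·M_2 + 1·M_3 = 6(Δ_2 - Δ_1) = -36
  1·M_2 + 4·M_3 + 1·M_4 = 6(Δ_3 - Δ_2) = 36
Clamped end conditions give two more equations: 2h_0·M_0 + h_0·M_1 = 6(Δ_0 - g'(0)) = 60 and h_3·M_3 + 2h_3·M_4 = 6(g'(5) - Δ_3) = -18.
Solving the tridiagonal system: M_0 = 1143/32, M_1 = -183/16, M_2 = -291/64, M_3 = 453/32, M_4 = -1029/64.
On [1, 3], with g_1(x) = a_1 + b_1·(x - 1) + c_1·(x - 1)² + d_1·(x - 1)³: c_1 = M_1/2 = -183/32, d_1 = (M_2 - M_1)/(6h_1) = 147/256, b_1 = Δ_1 - h_1(2M_1 + M_2)/6 = 585/64.

0.5742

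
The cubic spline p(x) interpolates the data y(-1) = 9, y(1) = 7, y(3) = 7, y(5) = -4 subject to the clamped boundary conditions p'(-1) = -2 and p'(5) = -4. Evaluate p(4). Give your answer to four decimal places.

Write M_i for p''(x_i). With h_i = 2, 2, 2 and divided differences Δ_i = -1, 0, -11/2, the continuity of p' gives the tridiagonal system
  2·M_0 + 8·M_1 + 2·M_2 = 6(Δ_1 - Δ_0) = 6
  2·M_1 + 8·M_2 + 2·M_3 = 6(Δ_2 - Δ_1) = -33
Clamped end conditions give two more equations: 2h_0·M_0 + h_0·M_1 = 6(Δ_0 - p'(-1)) = 6 and h_2·M_2 + 2h_2·M_3 = 6(p'(5) - Δ_2) = 9.
Hence M_0 = 13/30, M_1 = 32/15, M_2 = -179/30, M_3 = 157/30.
On [3, 5], p(x) = 7 - 49/15·(x - 3) - 179/60·(x - 3)² + 14/15·(x - 3)³.
With (x - 3) = 1: p(4) = 101/60.

1.6833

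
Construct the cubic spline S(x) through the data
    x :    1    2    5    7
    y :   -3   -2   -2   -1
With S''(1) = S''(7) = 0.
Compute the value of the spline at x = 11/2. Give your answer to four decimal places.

Write m_i for S''(x_i). With h_i = 1, 3, 2 and divided differences Δ_i = 1, 0, 1/2, the continuity of S' gives the tridiagonal system
  1·m_0 + 8·m_1 + 3·m_2 = 6(Δ_1 - Δ_0) = -6
  3·m_1 + 10·m_2 + 2·m_3 = 6(Δ_2 - Δ_1) = 3
Natural end conditions: m_0 = m_3 = 0.
Solving the tridiagonal system: m_0 = 0, m_1 = -69/71, m_2 = 42/71, m_3 = 0.
On [5, 7], S(x) = -2 + 15/142·(x - 5) + 21/71·(x - 5)² - 7/142·(x - 5)³.
With (x - 5) = 1/2: S(11/2) = -2135/1136.

-1.8794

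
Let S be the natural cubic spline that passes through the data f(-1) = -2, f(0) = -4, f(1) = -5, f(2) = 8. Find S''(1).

22

Write M_i for S''(x_i). With h_i = 1, 1, 1 and divided differences Δ_i = -2, -1, 13, the continuity of S' gives the tridiagonal system
  1·M_0 + 4·M_1 + 1·M_2 = 6(Δ_1 - Δ_0) = 6
  1·M_1 + 4·M_2 + 1·M_3 = 6(Δ_2 - Δ_1) = 84
Natural end conditions: M_0 = M_3 = 0.
Solving: M_0 = 0, M_1 = -4, M_2 = 22, M_3 = 0.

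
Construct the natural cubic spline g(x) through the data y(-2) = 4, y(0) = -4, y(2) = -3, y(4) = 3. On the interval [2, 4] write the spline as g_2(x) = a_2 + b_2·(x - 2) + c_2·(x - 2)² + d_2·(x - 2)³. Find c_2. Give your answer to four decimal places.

0.5500

Write σ_i for g''(x_i). With h_i = 2, 2, 2 and divided differences Δ_i = -4, 1/2, 3, the continuity of g' gives the tridiagonal system
  2·σ_0 + 8·σ_1 + 2·σ_2 = 6(Δ_1 - Δ_0) = 27
  2·σ_1 + 8·σ_2 + 2·σ_3 = 6(Δ_2 - Δ_1) = 15
Natural end conditions: σ_0 = σ_3 = 0.
Solving the tridiagonal system: σ_0 = 0, σ_1 = 31/10, σ_2 = 11/10, σ_3 = 0.
On [2, 4], with g_2(x) = a_2 + b_2·(x - 2) + c_2·(x - 2)² + d_2·(x - 2)³: c_2 = σ_2/2 = 11/20, d_2 = (σ_3 - σ_2)/(6h_2) = -11/120, b_2 = Δ_2 - h_2(2σ_2 + σ_3)/6 = 34/15.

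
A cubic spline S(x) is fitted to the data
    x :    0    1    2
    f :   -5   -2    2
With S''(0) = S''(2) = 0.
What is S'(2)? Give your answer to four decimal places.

4.2500

Write M_i for S''(x_i). With h_i = 1, 1 and divided differences Δ_i = 3, 4, the continuity of S' gives the tridiagonal system
  1·M_0 + 4·M_1 + 1·M_2 = 6(Δ_1 - Δ_0) = 6
Natural end conditions: M_0 = M_2 = 0.
Solving the tridiagonal system: M_0 = 0, M_1 = 3/2, M_2 = 0.
On [1, 2], S'(x) = b_1 + 2c_1·(x - 1) + 3d_1·(x - 1)² with b_1 = Δ_1 - h_1(2M_1 + M_2)/6 = 7/2, c_1 = M_1/2 = 3/4, d_1 = (M_2 - M_1)/(6h_1) = -1/4. So S'(2) = 17/4.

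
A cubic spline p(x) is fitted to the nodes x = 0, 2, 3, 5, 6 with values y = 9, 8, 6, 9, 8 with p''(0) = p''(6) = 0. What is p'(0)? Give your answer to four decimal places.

0.2957

Let m_i = p''(x_i). Step sizes h_i = 2, 1, 2, 1; slopes of the chords Δ_i = (y_(i+1) - y_i)/h_i = -1/2, -2, 3/2, -1.
  2·m_0 + 6·m_1 + 1·m_2 = 6(Δ_1 - Δ_0) = -9
  1·m_1 + 6·m_2 + 2·m_3 = 6(Δ_2 - Δ_1) = 21
  2·m_2 + 6·m_3 + 1·m_4 = 6(Δ_3 - Δ_2) = -15
Natural end conditions: m_0 = m_4 = 0.
Solving the tridiagonal system: m_0 = 0, m_1 = -74/31, m_2 = 165/31, m_3 = -265/62, m_4 = 0.
On [0, 2], p'(x) = b_0 + 2c_0·x + 3d_0·x² with b_0 = Δ_0 - h_0(2m_0 + m_1)/6 = 55/186, c_0 = m_0/2 = 0, d_0 = (m_1 - m_0)/(6h_0) = -37/186. So p'(0) = 55/186.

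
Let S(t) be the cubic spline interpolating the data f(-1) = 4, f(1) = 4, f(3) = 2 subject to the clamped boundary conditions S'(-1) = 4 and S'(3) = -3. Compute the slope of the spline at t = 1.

Write M_i for S''(x_i). With h_i = 2, 2 and divided differences Δ_i = 0, -1, the continuity of S' gives the tridiagonal system
  2·M_0 + 8·M_1 + 2·M_2 = 6(Δ_1 - Δ_0) = -6
Clamped end conditions give two more equations: 2h_0·M_0 + h_0·M_1 = 6(Δ_0 - S'(-1)) = -24 and h_1·M_1 + 2h_1·M_2 = 6(S'(3) - Δ_1) = -12.
Solving: M_0 = -7, M_1 = 2, M_2 = -4.
On [1, 3], S'(t) = b_1 + 2c_1·(t - 1) + 3d_1·(t - 1)² with b_1 = Δ_1 - h_1(2M_1 + M_2)/6 = -1, c_1 = M_1/2 = 1, d_1 = (M_2 - M_1)/(6h_1) = -1/2. So S'(1) = -1.

-1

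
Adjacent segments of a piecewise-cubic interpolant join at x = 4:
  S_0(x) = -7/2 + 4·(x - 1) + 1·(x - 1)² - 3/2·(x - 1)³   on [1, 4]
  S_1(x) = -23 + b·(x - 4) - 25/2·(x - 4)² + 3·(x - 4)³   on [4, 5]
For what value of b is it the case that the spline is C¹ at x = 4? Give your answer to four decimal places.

-30.5000

S_0'(x) = 4 + 2·(x - 1) - 9/2·(x - 1)², so S_0'(4) = -61/2. On the right, S_1'(4) = b, so b = -61/2.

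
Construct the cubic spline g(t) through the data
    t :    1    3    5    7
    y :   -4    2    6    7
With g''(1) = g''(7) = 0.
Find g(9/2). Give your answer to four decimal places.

5.2969

Write M_i for g''(x_i). With h_i = 2, 2, 2 and divided differences Δ_i = 3, 2, 1/2, the continuity of g' gives the tridiagonal system
  2·M_0 + 8·M_1 + 2·M_2 = 6(Δ_1 - Δ_0) = -6
  2·M_1 + 8·M_2 + 2·M_3 = 6(Δ_2 - Δ_1) = -9
Natural end conditions: M_0 = M_3 = 0.
Forward elimination and back-substitution give M_0 = 0, M_1 = -1/2, M_2 = -1, M_3 = 0.
On [3, 5], g(t) = 2 + 8/3·(t - 3) - 1/4·(t - 3)² - 1/24·(t - 3)³.
With (t - 3) = 3/2: g(9/2) = 339/64.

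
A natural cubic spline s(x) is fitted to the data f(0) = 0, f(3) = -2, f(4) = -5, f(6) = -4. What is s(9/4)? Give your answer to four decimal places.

Let m_i = s''(x_i). Step sizes h_i = 3, 1, 2; slopes of the chords Δ_i = (y_(i+1) - y_i)/h_i = -2/3, -3, 1/2.
  3·m_0 + 8·m_1 + 1·m_2 = 6(Δ_1 - Δ_0) = -14
  1·m_1 + 6·m_2 + 2·m_3 = 6(Δ_2 - Δ_1) = 21
Natural end conditions: m_0 = m_3 = 0.
Solving: m_0 = 0, m_1 = -105/47, m_2 = 182/47, m_3 = 0.
On [0, 3], s(x) = 0 + 127/282·x + 0·x² - 35/282·x³.
With x = 9/4: s(9/4) = -2409/6016.

-0.4004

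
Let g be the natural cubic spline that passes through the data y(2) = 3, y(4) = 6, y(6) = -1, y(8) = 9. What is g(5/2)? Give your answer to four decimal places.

4.6406

Let m_i = g''(x_i). Step sizes h_i = 2, 2, 2; slopes of the chords Δ_i = (y_(i+1) - y_i)/h_i = 3/2, -7/2, 5.
  2·m_0 + 8·m_1 + 2·m_2 = 6(Δ_1 - Δ_0) = -30
  2·m_1 + 8·m_2 + 2·m_3 = 6(Δ_2 - Δ_1) = 51
Natural end conditions: m_0 = m_3 = 0.
Solving the tridiagonal system: m_0 = 0, m_1 = -57/10, m_2 = 39/5, m_3 = 0.
On [2, 4], g(x) = 3 + 17/5·(x - 2) + 0·(x - 2)² - 19/40·(x - 2)³.
With (x - 2) = 1/2: g(5/2) = 297/64.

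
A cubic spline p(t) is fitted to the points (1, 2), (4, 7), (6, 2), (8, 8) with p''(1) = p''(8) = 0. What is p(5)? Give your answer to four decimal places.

4.1250

With m_i denoting the second derivative at x_i, h_i = 3, 2, 2, and Δ_i = (y_(i+1) − y_i)/h_i = 5/3, -5/2, 3:
  3·m_0 + 10·m_1 + 2·m_2 = 6(Δ_1 - Δ_0) = -25
  2·m_1 + 8·m_2 + 2·m_3 = 6(Δ_2 - Δ_1) = 33
Natural end conditions: m_0 = m_3 = 0.
Solving: m_0 = 0, m_1 = -7/2, m_2 = 5, m_3 = 0.
On [4, 6], p(t) = 7 - 11/6·(t - 4) - 7/4·(t - 4)² + 17/24·(t - 4)³.
With (t - 4) = 1: p(5) = 33/8.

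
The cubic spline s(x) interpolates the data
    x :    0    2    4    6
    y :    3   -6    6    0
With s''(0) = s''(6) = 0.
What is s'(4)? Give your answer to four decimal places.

3.2000

With σ_i denoting the second derivative at x_i, h_i = 2, 2, 2, and Δ_i = (y_(i+1) − y_i)/h_i = -9/2, 6, -3:
  2·σ_0 + 8·σ_1 + 2·σ_2 = 6(Δ_1 - Δ_0) = 63
  2·σ_1 + 8·σ_2 + 2·σ_3 = 6(Δ_2 - Δ_1) = -54
Natural end conditions: σ_0 = σ_3 = 0.
Hence σ_0 = 0, σ_1 = 51/5, σ_2 = -93/10, σ_3 = 0.
On [4, 6], s'(x) = b_2 + 2c_2·(x - 4) + 3d_2·(x - 4)² with b_2 = Δ_2 - h_2(2σ_2 + σ_3)/6 = 16/5, c_2 = σ_2/2 = -93/20, d_2 = (σ_3 - σ_2)/(6h_2) = 31/40. So s'(4) = 16/5.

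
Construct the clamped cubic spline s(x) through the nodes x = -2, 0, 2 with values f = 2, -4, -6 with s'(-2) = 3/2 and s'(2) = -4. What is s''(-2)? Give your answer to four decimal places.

Put σ_i = s'' at the i-th knot. Here h = (2, 2) and Δ = (-3, -1), so the interior equations h_(i-1)·σ_(i-1) + 2(h_(i-1)+h_i)·σ_i + h_i·σ_(i+1) = 6(Δ_i − Δ_(i-1)) read
  2·σ_0 + 8·σ_1 + 2·σ_2 = 6(Δ_1 - Δ_0) = 12
Clamped end conditions give two more equations: 2h_0·σ_0 + h_0·σ_1 = 6(Δ_0 - s'(-2)) = -27 and h_1·σ_1 + 2h_1·σ_2 = 6(s'(2) - Δ_1) = -18.
Solving: σ_0 = -77/8, σ_1 = 23/4, σ_2 = -59/8.

-9.6250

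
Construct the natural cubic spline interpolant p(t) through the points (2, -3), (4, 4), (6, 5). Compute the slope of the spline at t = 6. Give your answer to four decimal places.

-0.2500

With σ_i denoting the second derivative at x_i, h_i = 2, 2, and Δ_i = (y_(i+1) − y_i)/h_i = 7/2, 1/2:
  2·σ_0 + 8·σ_1 + 2·σ_2 = 6(Δ_1 - Δ_0) = -18
Natural end conditions: σ_0 = σ_2 = 0.
Solving the tridiagonal system: σ_0 = 0, σ_1 = -9/4, σ_2 = 0.
On [4, 6], p'(t) = b_1 + 2c_1·(t - 4) + 3d_1·(t - 4)² with b_1 = Δ_1 - h_1(2σ_1 + σ_2)/6 = 2, c_1 = σ_1/2 = -9/8, d_1 = (σ_2 - σ_1)/(6h_1) = 3/16. So p'(6) = -1/4.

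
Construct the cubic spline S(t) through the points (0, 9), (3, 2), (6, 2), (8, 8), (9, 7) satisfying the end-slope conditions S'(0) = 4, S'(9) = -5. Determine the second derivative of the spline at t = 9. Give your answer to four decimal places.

Put σ_i = S'' at the i-th knot. Here h = (3, 3, 2, 1) and Δ = (-7/3, 0, 3, -1), so the interior equations h_(i-1)·σ_(i-1) + 2(h_(i-1)+h_i)·σ_i + h_i·σ_(i+1) = 6(Δ_i − Δ_(i-1)) read
  3·σ_0 + 12·σ_1 + 3·σ_2 = 6(Δ_1 - Δ_0) = 14
  3·σ_1 + 10·σ_2 + 2·σ_3 = 6(Δ_2 - Δ_1) = 18
  2·σ_2 + 6·σ_3 + 1·σ_4 = 6(Δ_3 - Δ_2) = -24
Clamped end conditions give two more equations: 2h_0·σ_0 + h_0·σ_1 = 6(Δ_0 - S'(0)) = -38 and h_3·σ_3 + 2h_3·σ_4 = 6(S'(9) - Δ_3) = -24.
Solving the tridiagonal system: σ_0 = -415/54, σ_1 = 73/27, σ_2 = 83/54, σ_3 = -74/27, σ_4 = -287/27.

-10.6296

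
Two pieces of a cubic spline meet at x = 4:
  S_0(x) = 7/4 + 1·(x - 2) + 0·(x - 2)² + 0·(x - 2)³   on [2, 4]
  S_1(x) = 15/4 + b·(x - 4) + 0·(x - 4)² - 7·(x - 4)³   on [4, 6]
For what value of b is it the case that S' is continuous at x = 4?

S_0'(x) = 1 + 0·(x - 2) + 0·(x - 2)², so S_0'(4) = 1. On the right, S_1'(4) = b, so b = 1.

1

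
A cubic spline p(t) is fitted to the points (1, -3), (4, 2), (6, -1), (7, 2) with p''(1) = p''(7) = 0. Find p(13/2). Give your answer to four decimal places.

Put m_i = p'' at the i-th knot. Here h = (3, 2, 1) and Δ = (5/3, -3/2, 3), so the interior equations h_(i-1)·m_(i-1) + 2(h_(i-1)+h_i)·m_i + h_i·m_(i+1) = 6(Δ_i − Δ_(i-1)) read
  3·m_0 + 10·m_1 + 2·m_2 = 6(Δ_1 - Δ_0) = -19
  2·m_1 + 6·m_2 + 1·m_3 = 6(Δ_2 - Δ_1) = 27
Natural end conditions: m_0 = m_3 = 0.
Hence m_0 = 0, m_1 = -3, m_2 = 11/2, m_3 = 0.
On [6, 7], p(t) = -1 + 7/6·(t - 6) + 11/4·(t - 6)² - 11/12·(t - 6)³.
With (t - 6) = 1/2: p(13/2) = 5/32.

0.1563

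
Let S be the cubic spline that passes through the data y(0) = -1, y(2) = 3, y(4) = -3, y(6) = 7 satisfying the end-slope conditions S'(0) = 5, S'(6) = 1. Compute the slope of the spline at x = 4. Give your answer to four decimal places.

1.8667

Write M_i for S''(x_i). With h_i = 2, 2, 2 and divided differences Δ_i = 2, -3, 5, the continuity of S' gives the tridiagonal system
  2·M_0 + 8·M_1 + 2·M_2 = 6(Δ_1 - Δ_0) = -30
  2·M_1 + 8·M_2 + 2·M_3 = 6(Δ_2 - Δ_1) = 48
Clamped end conditions give two more equations: 2h_0·M_0 + h_0·M_1 = 6(Δ_0 - S'(0)) = -18 and h_2·M_2 + 2h_2·M_3 = 6(S'(6) - Δ_2) = -24.
Forward elimination and back-substitution give M_0 = -23/15, M_1 = -89/15, M_2 = 154/15, M_3 = -167/15.
On [4, 6], S'(x) = b_2 + 2c_2·(x - 4) + 3d_2·(x - 4)² with b_2 = Δ_2 - h_2(2M_2 + M_3)/6 = 28/15, c_2 = M_2/2 = 77/15, d_2 = (M_3 - M_2)/(6h_2) = -107/60. So S'(4) = 28/15.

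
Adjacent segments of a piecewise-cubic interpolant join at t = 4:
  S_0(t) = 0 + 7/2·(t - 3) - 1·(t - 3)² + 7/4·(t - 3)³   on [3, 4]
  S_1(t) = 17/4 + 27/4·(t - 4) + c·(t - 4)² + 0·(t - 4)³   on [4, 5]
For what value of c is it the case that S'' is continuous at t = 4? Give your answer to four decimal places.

4.2500

S_0''(t) = -2 + 21/2·(t - 3), so S_0''(4) = 17/2. On the right, S_1''(4) = 2c, so c = 17/4.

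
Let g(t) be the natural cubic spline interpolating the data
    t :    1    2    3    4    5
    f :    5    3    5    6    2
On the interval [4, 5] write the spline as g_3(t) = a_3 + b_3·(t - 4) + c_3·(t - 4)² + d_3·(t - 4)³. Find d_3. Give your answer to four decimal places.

1.1964

Put m_i = g'' at the i-th knot. Here h = (1, 1, 1, 1) and Δ = (-2, 2, 1, -4), so the interior equations h_(i-1)·m_(i-1) + 2(h_(i-1)+h_i)·m_i + h_i·m_(i+1) = 6(Δ_i − Δ_(i-1)) read
  1·m_0 + 4·m_1 + 1·m_2 = 6(Δ_1 - Δ_0) = 24
  1·m_1 + 4·m_2 + 1·m_3 = 6(Δ_2 - Δ_1) = -6
  1·m_2 + 4·m_3 + 1·m_4 = 6(Δ_3 - Δ_2) = -30
Natural end conditions: m_0 = m_4 = 0.
Hence m_0 = 0, m_1 = 177/28, m_2 = -9/7, m_3 = -201/28, m_4 = 0.
On [4, 5], with g_3(t) = a_3 + b_3·(t - 4) + c_3·(t - 4)² + d_3·(t - 4)³: c_3 = m_3/2 = -201/56, d_3 = (m_4 - m_3)/(6h_3) = 67/56, b_3 = Δ_3 - h_3(2m_3 + m_4)/6 = -45/28.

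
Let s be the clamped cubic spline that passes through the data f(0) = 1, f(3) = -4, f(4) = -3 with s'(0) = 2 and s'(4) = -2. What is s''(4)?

With σ_i denoting the second derivative at x_i, h_i = 3, 1, and Δ_i = (y_(i+1) − y_i)/h_i = -5/3, 1:
  3·σ_0 + 8·σ_1 + 1·σ_2 = 6(Δ_1 - Δ_0) = 16
Clamped end conditions give two more equations: 2h_0·σ_0 + h_0·σ_1 = 6(Δ_0 - s'(0)) = -22 and h_1·σ_1 + 2h_1·σ_2 = 6(s'(4) - Δ_1) = -18.
Solving the tridiagonal system: σ_0 = -20/3, σ_1 = 6, σ_2 = -12.

-12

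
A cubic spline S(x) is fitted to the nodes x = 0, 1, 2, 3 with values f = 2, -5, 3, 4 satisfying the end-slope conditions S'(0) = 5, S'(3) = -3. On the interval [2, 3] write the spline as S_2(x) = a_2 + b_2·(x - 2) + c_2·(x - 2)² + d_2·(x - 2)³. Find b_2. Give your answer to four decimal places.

8.1333

Let M_i = S''(x_i). Step sizes h_i = 1, 1, 1; slopes of the chords Δ_i = (y_(i+1) - y_i)/h_i = -7, 8, 1.
  1·M_0 + 4·M_1 + 1·M_2 = 6(Δ_1 - Δ_0) = 90
  1·M_1 + 4·M_2 + 1·M_3 = 6(Δ_2 - Δ_1) = -42
Clamped end conditions give two more equations: 2h_0·M_0 + h_0·M_1 = 6(Δ_0 - S'(0)) = -72 and h_2·M_2 + 2h_2·M_3 = 6(S'(3) - Δ_2) = -24.
Hence M_0 = -854/15, M_1 = 628/15, M_2 = -308/15, M_3 = -26/15.
On [2, 3], with S_2(x) = a_2 + b_2·(x - 2) + c_2·(x - 2)² + d_2·(x - 2)³: c_2 = M_2/2 = -154/15, d_2 = (M_3 - M_2)/(6h_2) = 47/15, b_2 = Δ_2 - h_2(2M_2 + M_3)/6 = 122/15.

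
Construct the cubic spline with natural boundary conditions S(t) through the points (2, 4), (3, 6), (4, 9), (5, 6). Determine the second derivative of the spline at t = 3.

Put M_i = S'' at the i-th knot. Here h = (1, 1, 1) and Δ = (2, 3, -3), so the interior equations h_(i-1)·M_(i-1) + 2(h_(i-1)+h_i)·M_i + h_i·M_(i+1) = 6(Δ_i − Δ_(i-1)) read
  1·M_0 + 4·M_1 + 1·M_2 = 6(Δ_1 - Δ_0) = 6
  1·M_1 + 4·M_2 + 1·M_3 = 6(Δ_2 - Δ_1) = -36
Natural end conditions: M_0 = M_3 = 0.
Solving the tridiagonal system: M_0 = 0, M_1 = 4, M_2 = -10, M_3 = 0.

4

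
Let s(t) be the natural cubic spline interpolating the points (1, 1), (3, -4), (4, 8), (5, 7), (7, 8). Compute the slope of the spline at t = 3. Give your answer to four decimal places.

With M_i denoting the second derivative at x_i, h_i = 2, 1, 1, 2, and Δ_i = (y_(i+1) − y_i)/h_i = -5/2, 12, -1, 1/2:
  2·M_0 + 6·M_1 + 1·M_2 = 6(Δ_1 - Δ_0) = 87
  1·M_1 + 4·M_2 + 1·M_3 = 6(Δ_2 - Δ_1) = -78
  1·M_2 + 6·M_3 + 2·M_4 = 6(Δ_3 - Δ_2) = 9
Natural end conditions: M_0 = M_4 = 0.
Solving the tridiagonal system: M_0 = 0, M_1 = 413/22, M_2 = -282/11, M_3 = 127/22, M_4 = 0.
On [3, 4], s'(t) = b_1 + 2c_1·(t - 3) + 3d_1·(t - 3)² with b_1 = Δ_1 - h_1(2M_1 + M_2)/6 = 661/66, c_1 = M_1/2 = 413/44, d_1 = (M_2 - M_1)/(6h_1) = -977/132. So s'(3) = 661/66.

10.0152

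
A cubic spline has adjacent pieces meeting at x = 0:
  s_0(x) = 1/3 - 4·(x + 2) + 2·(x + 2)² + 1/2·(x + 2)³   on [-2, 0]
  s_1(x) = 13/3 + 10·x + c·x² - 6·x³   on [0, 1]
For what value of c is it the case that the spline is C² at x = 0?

5

s_0''(x) = 4 + 3·(x + 2), so s_0''(0) = 10. On the right, s_1''(0) = 2c, so c = 5.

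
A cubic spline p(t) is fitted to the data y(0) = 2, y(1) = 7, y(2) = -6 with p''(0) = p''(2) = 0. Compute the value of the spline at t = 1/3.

Let σ_i = p''(x_i). Step sizes h_i = 1, 1; slopes of the chords Δ_i = (y_(i+1) - y_i)/h_i = 5, -13.
  1·σ_0 + 4·σ_1 + 1·σ_2 = 6(Δ_1 - Δ_0) = -108
Natural end conditions: σ_0 = σ_2 = 0.
Hence σ_0 = 0, σ_1 = -27, σ_2 = 0.
On [0, 1], p(t) = 2 + 19/2·t + 0·t² - 9/2·t³.
With t = 1/3: p(1/3) = 5.

5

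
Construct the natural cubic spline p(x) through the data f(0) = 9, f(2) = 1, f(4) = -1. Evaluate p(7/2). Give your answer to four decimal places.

-0.8516

Let M_i = p''(x_i). Step sizes h_i = 2, 2; slopes of the chords Δ_i = (y_(i+1) - y_i)/h_i = -4, -1.
  2·M_0 + 8·M_1 + 2·M_2 = 6(Δ_1 - Δ_0) = 18
Natural end conditions: M_0 = M_2 = 0.
Solving: M_0 = 0, M_1 = 9/4, M_2 = 0.
On [2, 4], p(x) = 1 - 5/2·(x - 2) + 9/8·(x - 2)² - 3/16·(x - 2)³.
With (x - 2) = 3/2: p(7/2) = -109/128.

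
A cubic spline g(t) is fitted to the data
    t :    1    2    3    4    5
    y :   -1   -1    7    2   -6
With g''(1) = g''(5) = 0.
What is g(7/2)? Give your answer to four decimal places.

Put m_i = g'' at the i-th knot. Here h = (1, 1, 1, 1) and Δ = (0, 8, -5, -8), so the interior equations h_(i-1)·m_(i-1) + 2(h_(i-1)+h_i)·m_i + h_i·m_(i+1) = 6(Δ_i − Δ_(i-1)) read
  1·m_0 + 4·m_1 + 1·m_2 = 6(Δ_1 - Δ_0) = 48
  1·m_1 + 4·m_2 + 1·m_3 = 6(Δ_2 - Δ_1) = -78
  1·m_2 + 4·m_3 + 1·m_4 = 6(Δ_3 - Δ_2) = -18
Natural end conditions: m_0 = m_4 = 0.
Solving the tridiagonal system: m_0 = 0, m_1 = 507/28, m_2 = -171/7, m_3 = 45/28, m_4 = 0.
On [3, 4], g(t) = 7 + 23/8·(t - 3) - 171/14·(t - 3)² + 243/56·(t - 3)³.
With (t - 3) = 1/2: g(7/2) = 2655/448.

5.9263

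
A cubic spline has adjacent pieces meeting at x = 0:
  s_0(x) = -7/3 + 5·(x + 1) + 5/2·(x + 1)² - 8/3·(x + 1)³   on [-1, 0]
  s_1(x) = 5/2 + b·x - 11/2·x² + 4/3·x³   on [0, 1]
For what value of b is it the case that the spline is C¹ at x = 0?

s_0'(x) = 5 + 5·(x + 1) - 8·(x + 1)², so s_0'(0) = 2. On the right, s_1'(0) = b, so b = 2.

2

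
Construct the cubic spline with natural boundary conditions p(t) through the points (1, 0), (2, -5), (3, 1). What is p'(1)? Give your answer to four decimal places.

Put m_i = p'' at the i-th knot. Here h = (1, 1) and Δ = (-5, 6), so the interior equations h_(i-1)·m_(i-1) + 2(h_(i-1)+h_i)·m_i + h_i·m_(i+1) = 6(Δ_i − Δ_(i-1)) read
  1·m_0 + 4·m_1 + 1·m_2 = 6(Δ_1 - Δ_0) = 66
Natural end conditions: m_0 = m_2 = 0.
Forward elimination and back-substitution give m_0 = 0, m_1 = 33/2, m_2 = 0.
On [1, 2], p'(t) = b_0 + 2c_0·(t - 1) + 3d_0·(t - 1)² with b_0 = Δ_0 - h_0(2m_0 + m_1)/6 = -31/4, c_0 = m_0/2 = 0, d_0 = (m_1 - m_0)/(6h_0) = 11/4. So p'(1) = -31/4.

-7.7500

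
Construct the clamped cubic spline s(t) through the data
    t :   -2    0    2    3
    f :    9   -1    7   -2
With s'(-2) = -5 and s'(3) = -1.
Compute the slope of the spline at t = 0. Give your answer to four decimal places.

Put m_i = s'' at the i-th knot. Here h = (2, 2, 1) and Δ = (-5, 4, -9), so the interior equations h_(i-1)·m_(i-1) + 2(h_(i-1)+h_i)·m_i + h_i·m_(i+1) = 6(Δ_i − Δ_(i-1)) read
  2·m_0 + 8·m_1 + 2·m_2 = 6(Δ_1 - Δ_0) = 54
  2·m_1 + 6·m_2 + 1·m_3 = 6(Δ_2 - Δ_1) = -78
Clamped end conditions give two more equations: 2h_0·m_0 + h_0·m_1 = 6(Δ_0 - s'(-2)) = 0 and h_2·m_2 + 2h_2·m_3 = 6(s'(3) - Δ_2) = 48.
Hence m_0 = -167/23, m_1 = 334/23, m_2 = -548/23, m_3 = 826/23.
On [0, 2], s'(t) = b_1 + 2c_1·t + 3d_1·t² with b_1 = Δ_1 - h_1(2m_1 + m_2)/6 = 52/23, c_1 = m_1/2 = 167/23, d_1 = (m_2 - m_1)/(6h_1) = -147/46. So s'(0) = 52/23.

2.2609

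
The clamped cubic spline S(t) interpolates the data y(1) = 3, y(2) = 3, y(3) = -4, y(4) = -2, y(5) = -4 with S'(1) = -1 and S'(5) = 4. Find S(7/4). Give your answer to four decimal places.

3.5658

Let M_i = S''(x_i). Step sizes h_i = 1, 1, 1, 1; slopes of the chords Δ_i = (y_(i+1) - y_i)/h_i = 0, -7, 2, -2.
  1·M_0 + 4·M_1 + 1·M_2 = 6(Δ_1 - Δ_0) = -42
  1·M_1 + 4·M_2 + 1·M_3 = 6(Δ_2 - Δ_1) = 54
  1·M_2 + 4·M_3 + 1·M_4 = 6(Δ_3 - Δ_2) = -24
Clamped end conditions give two more equations: 2h_0·M_0 + h_0·M_1 = 6(Δ_0 - S'(1)) = 6 and h_3·M_3 + 2h_3·M_4 = 6(S'(5) - Δ_3) = 36.
Solving the tridiagonal system: M_0 = 89/7, M_1 = -136/7, M_2 = 23, M_3 = -130/7, M_4 = 191/7.
On [1, 2], S(t) = 3 - 1·(t - 1) + 89/14·(t - 1)² - 75/14·(t - 1)³.
With (t - 1) = 3/4: S(7/4) = 3195/896.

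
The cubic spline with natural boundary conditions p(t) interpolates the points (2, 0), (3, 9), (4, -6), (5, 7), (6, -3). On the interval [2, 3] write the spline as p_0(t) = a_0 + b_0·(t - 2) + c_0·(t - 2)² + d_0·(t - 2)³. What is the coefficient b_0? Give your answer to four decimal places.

17.8393

With M_i denoting the second derivative at x_i, h_i = 1, 1, 1, 1, and Δ_i = (y_(i+1) − y_i)/h_i = 9, -15, 13, -10:
  1·M_0 + 4·M_1 + 1·M_2 = 6(Δ_1 - Δ_0) = -144
  1·M_1 + 4·M_2 + 1·M_3 = 6(Δ_2 - Δ_1) = 168
  1·M_2 + 4·M_3 + 1·M_4 = 6(Δ_3 - Δ_2) = -138
Natural end conditions: M_0 = M_4 = 0.
Forward elimination and back-substitution give M_0 = 0, M_1 = -1485/28, M_2 = 477/7, M_3 = -1443/28, M_4 = 0.
On [2, 3], with p_0(t) = a_0 + b_0·(t - 2) + c_0·(t - 2)² + d_0·(t - 2)³: c_0 = M_0/2 = 0, d_0 = (M_1 - M_0)/(6h_0) = -495/56, b_0 = Δ_0 - h_0(2M_0 + M_1)/6 = 999/56.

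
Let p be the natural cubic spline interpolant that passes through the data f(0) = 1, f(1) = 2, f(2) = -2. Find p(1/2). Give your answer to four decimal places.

With M_i denoting the second derivative at x_i, h_i = 1, 1, and Δ_i = (y_(i+1) − y_i)/h_i = 1, -4:
  1·M_0 + 4·M_1 + 1·M_2 = 6(Δ_1 - Δ_0) = -30
Natural end conditions: M_0 = M_2 = 0.
Hence M_0 = 0, M_1 = -15/2, M_2 = 0.
On [0, 1], p(x) = 1 + 9/4·x + 0·x² - 5/4·x³.
With x = 1/2: p(1/2) = 63/32.

1.9688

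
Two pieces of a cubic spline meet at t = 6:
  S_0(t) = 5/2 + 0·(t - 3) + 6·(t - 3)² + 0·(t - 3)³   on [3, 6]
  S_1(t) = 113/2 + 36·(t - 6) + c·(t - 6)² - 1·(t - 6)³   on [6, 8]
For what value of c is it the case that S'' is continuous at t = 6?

6

S_0''(t) = 12 + 0·(t - 3), so S_0''(6) = 12. On the right, S_1''(6) = 2c, so c = 6.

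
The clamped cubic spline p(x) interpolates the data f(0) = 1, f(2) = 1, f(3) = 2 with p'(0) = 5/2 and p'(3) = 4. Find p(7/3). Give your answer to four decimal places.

Write M_i for p''(x_i). With h_i = 2, 1 and divided differences Δ_i = 0, 1, the continuity of p' gives the tridiagonal system
  2·M_0 + 6·M_1 + 1·M_2 = 6(Δ_1 - Δ_0) = 6
Clamped end conditions give two more equations: 2h_0·M_0 + h_0·M_1 = 6(Δ_0 - p'(0)) = -15 and h_1·M_1 + 2h_1·M_2 = 6(p'(3) - Δ_1) = 18.
Solving: M_0 = -17/4, M_1 = 1, M_2 = 17/2.
On [2, 3], p(x) = 1 - 3/4·(x - 2) + 1/2·(x - 2)² + 5/4·(x - 2)³.
With (x - 2) = 1/3: p(7/3) = 23/27.

0.8519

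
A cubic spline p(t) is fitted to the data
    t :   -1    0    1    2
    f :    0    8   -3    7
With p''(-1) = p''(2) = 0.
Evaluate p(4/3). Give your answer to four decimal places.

-2.2099

Let M_i = p''(x_i). Step sizes h_i = 1, 1, 1; slopes of the chords Δ_i = (y_(i+1) - y_i)/h_i = 8, -11, 10.
  1·M_0 + 4·M_1 + 1·M_2 = 6(Δ_1 - Δ_0) = -114
  1·M_1 + 4·M_2 + 1·M_3 = 6(Δ_2 - Δ_1) = 126
Natural end conditions: M_0 = M_3 = 0.
Solving the tridiagonal system: M_0 = 0, M_1 = -194/5, M_2 = 206/5, M_3 = 0.
On [1, 2], p(t) = -3 - 56/15·(t - 1) + 103/5·(t - 1)² - 103/15·(t - 1)³.
With (t - 1) = 1/3: p(4/3) = -179/81.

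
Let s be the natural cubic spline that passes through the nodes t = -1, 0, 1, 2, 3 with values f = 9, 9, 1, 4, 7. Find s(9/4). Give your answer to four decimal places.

5.0547

Write M_i for s''(x_i). With h_i = 1, 1, 1, 1 and divided differences Δ_i = 0, -8, 3, 3, the continuity of s' gives the tridiagonal system
  1·M_0 + 4·M_1 + 1·M_2 = 6(Δ_1 - Δ_0) = -48
  1·M_1 + 4·M_2 + 1·M_3 = 6(Δ_2 - Δ_1) = 66
  1·M_2 + 4·M_3 + 1·M_4 = 6(Δ_3 - Δ_2) = 0
Natural end conditions: M_0 = M_4 = 0.
Hence M_0 = 0, M_1 = -123/7, M_2 = 156/7, M_3 = -39/7, M_4 = 0.
On [2, 3], s(t) = 4 + 34/7·(t - 2) - 39/14·(t - 2)² + 13/14·(t - 2)³.
With (t - 2) = 1/4: s(9/4) = 647/128.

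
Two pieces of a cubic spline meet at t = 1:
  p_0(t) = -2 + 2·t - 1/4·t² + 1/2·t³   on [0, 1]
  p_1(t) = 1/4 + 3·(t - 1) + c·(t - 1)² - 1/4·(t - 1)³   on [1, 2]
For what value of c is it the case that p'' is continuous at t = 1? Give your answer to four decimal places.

1.2500

p_0''(t) = -1/2 + 3·t, so p_0''(1) = 5/2. On the right, p_1''(1) = 2c, so c = 5/4.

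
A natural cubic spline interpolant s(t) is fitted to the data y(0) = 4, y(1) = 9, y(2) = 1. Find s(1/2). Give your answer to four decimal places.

Put M_i = s'' at the i-th knot. Here h = (1, 1) and Δ = (5, -8), so the interior equations h_(i-1)·M_(i-1) + 2(h_(i-1)+h_i)·M_i + h_i·M_(i+1) = 6(Δ_i − Δ_(i-1)) read
  1·M_0 + 4·M_1 + 1·M_2 = 6(Δ_1 - Δ_0) = -78
Natural end conditions: M_0 = M_2 = 0.
Forward elimination and back-substitution give M_0 = 0, M_1 = -39/2, M_2 = 0.
On [0, 1], s(t) = 4 + 33/4·t + 0·t² - 13/4·t³.
With t = 1/2: s(1/2) = 247/32.

7.7188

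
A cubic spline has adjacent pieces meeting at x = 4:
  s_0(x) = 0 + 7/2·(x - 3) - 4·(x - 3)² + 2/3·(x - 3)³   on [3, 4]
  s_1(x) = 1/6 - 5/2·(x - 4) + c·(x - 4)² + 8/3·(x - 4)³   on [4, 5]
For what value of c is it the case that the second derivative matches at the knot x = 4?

-2

s_0''(x) = -8 + 4·(x - 3), so s_0''(4) = -4. On the right, s_1''(4) = 2c, so c = -2.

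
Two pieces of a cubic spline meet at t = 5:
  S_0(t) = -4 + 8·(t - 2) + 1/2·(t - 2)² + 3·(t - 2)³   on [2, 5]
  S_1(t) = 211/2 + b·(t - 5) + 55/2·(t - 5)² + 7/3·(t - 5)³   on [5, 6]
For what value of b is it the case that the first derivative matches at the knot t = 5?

S_0'(t) = 8 + 1·(t - 2) + 9·(t - 2)², so S_0'(5) = 92. On the right, S_1'(5) = b, so b = 92.

92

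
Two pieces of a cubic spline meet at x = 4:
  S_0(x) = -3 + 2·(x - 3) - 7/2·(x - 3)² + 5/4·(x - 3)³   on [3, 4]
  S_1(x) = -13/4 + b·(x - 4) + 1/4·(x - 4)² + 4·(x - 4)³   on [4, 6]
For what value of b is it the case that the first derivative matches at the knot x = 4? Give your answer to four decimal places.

S_0'(x) = 2 - 7·(x - 3) + 15/4·(x - 3)², so S_0'(4) = -5/4. On the right, S_1'(4) = b, so b = -5/4.

-1.2500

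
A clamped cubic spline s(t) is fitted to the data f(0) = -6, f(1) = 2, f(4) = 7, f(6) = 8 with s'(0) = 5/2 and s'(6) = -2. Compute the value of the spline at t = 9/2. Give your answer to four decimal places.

7.4339

Write m_i for s''(x_i). With h_i = 1, 3, 2 and divided differences Δ_i = 8, 5/3, 1/2, the continuity of s' gives the tridiagonal system
  1·m_0 + 8·m_1 + 3·m_2 = 6(Δ_1 - Δ_0) = -38
  3·m_1 + 10·m_2 + 2·m_3 = 6(Δ_2 - Δ_1) = -7
Clamped end conditions give two more equations: 2h_0·m_0 + h_0·m_1 = 6(Δ_0 - s'(0)) = 33 and h_2·m_2 + 2h_2·m_3 = 6(s'(6) - Δ_2) = -15.
Forward elimination and back-substitution give m_0 = 1615/78, m_1 = -328/39, m_2 = 223/78, m_3 = -202/39.
On [4, 6], s(t) = 7 + 25/78·(t - 4) + 223/156·(t - 4)² - 209/312·(t - 4)³.
With (t - 4) = 1/2: s(9/2) = 6185/832.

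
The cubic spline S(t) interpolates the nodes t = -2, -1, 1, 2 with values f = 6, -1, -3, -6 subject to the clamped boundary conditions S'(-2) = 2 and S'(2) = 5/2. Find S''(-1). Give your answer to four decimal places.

15.3714

Let M_i = S''(x_i). Step sizes h_i = 1, 2, 1; slopes of the chords Δ_i = (y_(i+1) - y_i)/h_i = -7, -1, -3.
  1·M_0 + 6·M_1 + 2·M_2 = 6(Δ_1 - Δ_0) = 36
  2·M_1 + 6·M_2 + 1·M_3 = 6(Δ_2 - Δ_1) = -12
Clamped end conditions give two more equations: 2h_0·M_0 + h_0·M_1 = 6(Δ_0 - S'(-2)) = -54 and h_2·M_2 + 2h_2·M_3 = 6(S'(2) - Δ_2) = 33.
Forward elimination and back-substitution give M_0 = -1214/35, M_1 = 538/35, M_2 = -377/35, M_3 = 766/35.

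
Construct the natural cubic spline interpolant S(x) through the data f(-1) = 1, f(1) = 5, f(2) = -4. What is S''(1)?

-11

Let M_i = S''(x_i). Step sizes h_i = 2, 1; slopes of the chords Δ_i = (y_(i+1) - y_i)/h_i = 2, -9.
  2·M_0 + 6·M_1 + 1·M_2 = 6(Δ_1 - Δ_0) = -66
Natural end conditions: M_0 = M_2 = 0.
Solving the tridiagonal system: M_0 = 0, M_1 = -11, M_2 = 0.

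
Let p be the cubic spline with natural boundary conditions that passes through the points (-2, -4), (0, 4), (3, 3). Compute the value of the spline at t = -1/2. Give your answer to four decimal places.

2.5688

Write M_i for p''(x_i). With h_i = 2, 3 and divided differences Δ_i = 4, -1/3, the continuity of p' gives the tridiagonal system
  2·M_0 + 10·M_1 + 3·M_2 = 6(Δ_1 - Δ_0) = -26
Natural end conditions: M_0 = M_2 = 0.
Hence M_0 = 0, M_1 = -13/5, M_2 = 0.
On [-2, 0], p(t) = -4 + 73/15·(t + 2) + 0·(t + 2)² - 13/60·(t + 2)³.
With (t + 2) = 3/2: p(-1/2) = 411/160.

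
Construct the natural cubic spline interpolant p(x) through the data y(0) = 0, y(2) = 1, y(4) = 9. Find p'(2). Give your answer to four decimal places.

Put M_i = p'' at the i-th knot. Here h = (2, 2) and Δ = (1/2, 4), so the interior equations h_(i-1)·M_(i-1) + 2(h_(i-1)+h_i)·M_i + h_i·M_(i+1) = 6(Δ_i − Δ_(i-1)) read
  2·M_0 + 8·M_1 + 2·M_2 = 6(Δ_1 - Δ_0) = 21
Natural end conditions: M_0 = M_2 = 0.
Solving: M_0 = 0, M_1 = 21/8, M_2 = 0.
On [2, 4], p'(x) = b_1 + 2c_1·(x - 2) + 3d_1·(x - 2)² with b_1 = Δ_1 - h_1(2M_1 + M_2)/6 = 9/4, c_1 = M_1/2 = 21/16, d_1 = (M_2 - M_1)/(6h_1) = -7/32. So p'(2) = 9/4.

2.2500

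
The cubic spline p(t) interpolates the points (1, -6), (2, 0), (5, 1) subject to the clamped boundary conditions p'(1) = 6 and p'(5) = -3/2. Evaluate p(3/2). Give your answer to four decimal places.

-2.8516

With M_i denoting the second derivative at x_i, h_i = 1, 3, and Δ_i = (y_(i+1) − y_i)/h_i = 6, 1/3:
  1·M_0 + 8·M_1 + 3·M_2 = 6(Δ_1 - Δ_0) = -34
Clamped end conditions give two more equations: 2h_0·M_0 + h_0·M_1 = 6(Δ_0 - p'(1)) = 0 and h_1·M_1 + 2h_1·M_2 = 6(p'(5) - Δ_1) = -11.
Solving: M_0 = 19/8, M_1 = -19/4, M_2 = 13/24.
On [1, 2], p(t) = -6 + 6·(t - 1) + 19/16·(t - 1)² - 19/16·(t - 1)³.
With (t - 1) = 1/2: p(3/2) = -365/128.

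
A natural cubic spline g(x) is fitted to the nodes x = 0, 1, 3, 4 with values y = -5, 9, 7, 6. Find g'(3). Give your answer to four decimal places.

-2.8750

With σ_i denoting the second derivative at x_i, h_i = 1, 2, 1, and Δ_i = (y_(i+1) − y_i)/h_i = 14, -1, -1:
  1·σ_0 + 6·σ_1 + 2·σ_2 = 6(Δ_1 - Δ_0) = -90
  2·σ_1 + 6·σ_2 + 1·σ_3 = 6(Δ_2 - Δ_1) = 0
Natural end conditions: σ_0 = σ_3 = 0.
Forward elimination and back-substitution give σ_0 = 0, σ_1 = -135/8, σ_2 = 45/8, σ_3 = 0.
On [3, 4], g'(x) = b_2 + 2c_2·(x - 3) + 3d_2·(x - 3)² with b_2 = Δ_2 - h_2(2σ_2 + σ_3)/6 = -23/8, c_2 = σ_2/2 = 45/16, d_2 = (σ_3 - σ_2)/(6h_2) = -15/16. So g'(3) = -23/8.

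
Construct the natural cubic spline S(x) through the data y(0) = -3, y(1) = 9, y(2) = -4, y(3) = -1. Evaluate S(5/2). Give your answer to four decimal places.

-4.7250

Put M_i = S'' at the i-th knot. Here h = (1, 1, 1) and Δ = (12, -13, 3), so the interior equations h_(i-1)·M_(i-1) + 2(h_(i-1)+h_i)·M_i + h_i·M_(i+1) = 6(Δ_i − Δ_(i-1)) read
  1·M_0 + 4·M_1 + 1·M_2 = 6(Δ_1 - Δ_0) = -150
  1·M_1 + 4·M_2 + 1·M_3 = 6(Δ_2 - Δ_1) = 96
Natural end conditions: M_0 = M_3 = 0.
Hence M_0 = 0, M_1 = -232/5, M_2 = 178/5, M_3 = 0.
On [2, 3], S(x) = -4 - 133/15·(x - 2) + 89/5·(x - 2)² - 89/15·(x - 2)³.
With (x - 2) = 1/2: S(5/2) = -189/40.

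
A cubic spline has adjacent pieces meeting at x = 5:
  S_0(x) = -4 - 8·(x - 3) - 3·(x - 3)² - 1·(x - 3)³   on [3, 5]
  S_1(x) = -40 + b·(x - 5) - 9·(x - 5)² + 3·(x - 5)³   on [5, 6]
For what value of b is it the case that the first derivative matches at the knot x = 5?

-32

S_0'(x) = -8 - 6·(x - 3) - 3·(x - 3)², so S_0'(5) = -32. On the right, S_1'(5) = b, so b = -32.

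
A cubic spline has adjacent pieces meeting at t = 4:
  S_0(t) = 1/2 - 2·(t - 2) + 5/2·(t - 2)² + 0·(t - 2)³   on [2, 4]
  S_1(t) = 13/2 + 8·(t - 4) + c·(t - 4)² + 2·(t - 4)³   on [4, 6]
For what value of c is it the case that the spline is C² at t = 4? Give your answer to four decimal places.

S_0''(t) = 5 + 0·(t - 2), so S_0''(4) = 5. On the right, S_1''(4) = 2c, so c = 5/2.

2.5000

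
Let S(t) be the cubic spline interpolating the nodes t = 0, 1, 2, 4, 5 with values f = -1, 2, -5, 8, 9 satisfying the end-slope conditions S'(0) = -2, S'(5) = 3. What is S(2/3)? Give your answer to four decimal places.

1.3003

With M_i denoting the second derivative at x_i, h_i = 1, 1, 2, 1, and Δ_i = (y_(i+1) − y_i)/h_i = 3, -7, 13/2, 1:
  1·M_0 + 4·M_1 + 1·M_2 = 6(Δ_1 - Δ_0) = -60
  1·M_1 + 6·M_2 + 2·M_3 = 6(Δ_2 - Δ_1) = 81
  2·M_2 + 6·M_3 + 1·M_4 = 6(Δ_3 - Δ_2) = -33
Clamped end conditions give two more equations: 2h_0·M_0 + h_0·M_1 = 6(Δ_0 - S'(0)) = 30 and h_3·M_3 + 2h_3·M_4 = 6(S'(5) - Δ_3) = 12.
Hence M_0 = 3719/128, M_1 = -1799/64, M_2 = 2993/128, M_3 = -499/32, M_4 = 883/64.
On [0, 1], S(t) = -1 - 2·t + 3719/256·t² - 2439/256·t³.
With t = 2/3: S(2/3) = 749/576.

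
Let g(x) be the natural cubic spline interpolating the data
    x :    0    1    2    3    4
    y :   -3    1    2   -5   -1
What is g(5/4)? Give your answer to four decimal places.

1.9314

Write M_i for g''(x_i). With h_i = 1, 1, 1, 1 and divided differences Δ_i = 4, 1, -7, 4, the continuity of g' gives the tridiagonal system
  1·M_0 + 4·M_1 + 1·M_2 = 6(Δ_1 - Δ_0) = -18
  1·M_1 + 4·M_2 + 1·M_3 = 6(Δ_2 - Δ_1) = -48
  1·M_2 + 4·M_3 + 1·M_4 = 6(Δ_3 - Δ_2) = 66
Natural end conditions: M_0 = M_4 = 0.
Hence M_0 = 0, M_1 = -3/14, M_2 = -120/7, M_3 = 291/14, M_4 = 0.
On [1, 2], g(x) = 1 + 55/14·(x - 1) - 3/28·(x - 1)² - 79/28·(x - 1)³.
With (x - 1) = 1/4: g(5/4) = 3461/1792.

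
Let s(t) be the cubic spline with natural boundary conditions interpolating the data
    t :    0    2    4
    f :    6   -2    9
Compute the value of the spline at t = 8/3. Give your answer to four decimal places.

Let m_i = s''(x_i). Step sizes h_i = 2, 2; slopes of the chords Δ_i = (y_(i+1) - y_i)/h_i = -4, 11/2.
  2·m_0 + 8·m_1 + 2·m_2 = 6(Δ_1 - Δ_0) = 57
Natural end conditions: m_0 = m_2 = 0.
Solving: m_0 = 0, m_1 = 57/8, m_2 = 0.
On [2, 4], s(t) = -2 + 3/4·(t - 2) + 57/16·(t - 2)² - 19/32·(t - 2)³.
With (t - 2) = 2/3: s(8/3) = -5/54.

-0.0926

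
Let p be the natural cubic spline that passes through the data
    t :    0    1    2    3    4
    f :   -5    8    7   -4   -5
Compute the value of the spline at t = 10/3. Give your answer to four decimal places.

-5.4974

Write M_i for p''(x_i). With h_i = 1, 1, 1, 1 and divided differences Δ_i = 13, -1, -11, -1, the continuity of p' gives the tridiagonal system
  1·M_0 + 4·M_1 + 1·M_2 = 6(Δ_1 - Δ_0) = -84
  1·M_1 + 4·M_2 + 1·M_3 = 6(Δ_2 - Δ_1) = -60
  1·M_2 + 4·M_3 + 1·M_4 = 6(Δ_3 - Δ_2) = 60
Natural end conditions: M_0 = M_4 = 0.
Forward elimination and back-substitution give M_0 = 0, M_1 = -120/7, M_2 = -108/7, M_3 = 132/7, M_4 = 0.
On [3, 4], p(t) = -4 - 51/7·(t - 3) + 66/7·(t - 3)² - 22/7·(t - 3)³.
With (t - 3) = 1/3: p(10/3) = -1039/189.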